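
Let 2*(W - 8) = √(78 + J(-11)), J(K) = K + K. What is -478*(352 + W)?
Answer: -172080 - 478*√14 ≈ -1.7387e+5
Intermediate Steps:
J(K) = 2*K
W = 8 + √14 (W = 8 + √(78 + 2*(-11))/2 = 8 + √(78 - 22)/2 = 8 + √56/2 = 8 + (2*√14)/2 = 8 + √14 ≈ 11.742)
-478*(352 + W) = -478*(352 + (8 + √14)) = -478*(360 + √14) = -172080 - 478*√14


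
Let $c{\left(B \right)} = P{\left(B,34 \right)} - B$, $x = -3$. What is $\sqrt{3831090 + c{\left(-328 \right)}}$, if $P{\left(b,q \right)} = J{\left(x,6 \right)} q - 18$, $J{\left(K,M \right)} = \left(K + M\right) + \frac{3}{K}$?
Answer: $2 \sqrt{957867} \approx 1957.4$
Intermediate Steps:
$J{\left(K,M \right)} = K + M + \frac{3}{K}$
$P{\left(b,q \right)} = -18 + 2 q$ ($P{\left(b,q \right)} = \left(-3 + 6 + \frac{3}{-3}\right) q - 18 = \left(-3 + 6 + 3 \left(- \frac{1}{3}\right)\right) q - 18 = \left(-3 + 6 - 1\right) q - 18 = 2 q - 18 = -18 + 2 q$)
$c{\left(B \right)} = 50 - B$ ($c{\left(B \right)} = \left(-18 + 2 \cdot 34\right) - B = \left(-18 + 68\right) - B = 50 - B$)
$\sqrt{3831090 + c{\left(-328 \right)}} = \sqrt{3831090 + \left(50 - -328\right)} = \sqrt{3831090 + \left(50 + 328\right)} = \sqrt{3831090 + 378} = \sqrt{3831468} = 2 \sqrt{957867}$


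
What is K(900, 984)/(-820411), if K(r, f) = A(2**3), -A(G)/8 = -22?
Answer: -176/820411 ≈ -0.00021453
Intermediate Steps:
A(G) = 176 (A(G) = -8*(-22) = 176)
K(r, f) = 176
K(900, 984)/(-820411) = 176/(-820411) = 176*(-1/820411) = -176/820411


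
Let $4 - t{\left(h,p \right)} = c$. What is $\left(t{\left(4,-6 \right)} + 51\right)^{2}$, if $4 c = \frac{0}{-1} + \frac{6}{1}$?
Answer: $\frac{11449}{4} \approx 2862.3$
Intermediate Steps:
$c = \frac{3}{2}$ ($c = \frac{\frac{0}{-1} + \frac{6}{1}}{4} = \frac{0 \left(-1\right) + 6 \cdot 1}{4} = \frac{0 + 6}{4} = \frac{1}{4} \cdot 6 = \frac{3}{2} \approx 1.5$)
$t{\left(h,p \right)} = \frac{5}{2}$ ($t{\left(h,p \right)} = 4 - \frac{3}{2} = \frac{5}{2}$)
$\left(t{\left(4,-6 \right)} + 51\right)^{2} = \left(\frac{5}{2} + 51\right)^{2} = \left(\frac{107}{2}\right)^{2} = \frac{11449}{4}$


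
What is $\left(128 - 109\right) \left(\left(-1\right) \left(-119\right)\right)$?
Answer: $2261$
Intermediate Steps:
$\left(128 - 109\right) \left(\left(-1\right) \left(-119\right)\right) = 19 \cdot 119 = 2261$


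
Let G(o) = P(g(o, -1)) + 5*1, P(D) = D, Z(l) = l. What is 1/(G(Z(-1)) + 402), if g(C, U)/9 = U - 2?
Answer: 1/380 ≈ 0.0026316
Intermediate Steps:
g(C, U) = -18 + 9*U (g(C, U) = 9*(U - 2) = 9*(-2 + U) = -18 + 9*U)
G(o) = -22 (G(o) = (-18 + 9*(-1)) + 5*1 = (-18 - 9) + 5 = -27 + 5 = -22)
1/(G(Z(-1)) + 402) = 1/(-22 + 402) = 1/380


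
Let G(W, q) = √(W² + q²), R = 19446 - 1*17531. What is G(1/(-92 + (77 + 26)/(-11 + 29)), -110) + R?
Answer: 1915 + 2*√7295722306/1553 ≈ 2025.0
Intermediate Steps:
R = 1915 (R = 19446 - 17531 = 1915)
G(1/(-92 + (77 + 26)/(-11 + 29)), -110) + R = √((1/(-92 + (77 + 26)/(-11 + 29)))² + (-110)²) + 1915 = √((1/(-92 + 103/18))² + 12100) + 1915 = √((1/(-1553/18))² + 12100) + 1915 = √((-18/1553)² + 12100) + 1915 = √(324/2411809 + 12100) + 1915 = √(29182889224/2411809) + 1915 = 2*√7295722306/1553 + 1915 = 1915 + 2*√7295722306/1553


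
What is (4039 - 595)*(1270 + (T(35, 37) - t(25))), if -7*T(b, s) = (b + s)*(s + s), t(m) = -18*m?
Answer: 3302304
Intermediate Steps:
T(b, s) = -2*s*(b + s)/7 (T(b, s) = -(b + s)*(s + s)/7 = -(b + s)*2*s/7 = -2*s*(b + s)/7)
(4039 - 595)*(1270 + (T(35, 37) - t(25))) = (4039 - 595)*(1270 + (-2/7*37*(35 + 37) - (-18)*25)) = 3444*(1270 + (-2/7*37*72 - 1*(-450))) = 3444*(1270 + (-5328/7 + 450)) = 3444*(1270 - 2178/7) = 3444*(6712/7) = 3302304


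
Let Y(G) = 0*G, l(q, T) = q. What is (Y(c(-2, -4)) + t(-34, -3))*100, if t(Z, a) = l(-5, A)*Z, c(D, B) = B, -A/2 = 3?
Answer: 17000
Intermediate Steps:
A = -6 (A = -2*3 = -6)
Y(G) = 0
t(Z, a) = -5*Z
(Y(c(-2, -4)) + t(-34, -3))*100 = (0 - 5*(-34))*100 = (0 + 170)*100 = 170*100 = 17000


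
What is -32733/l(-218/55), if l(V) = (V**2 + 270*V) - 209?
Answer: 99017325/3822001 ≈ 25.907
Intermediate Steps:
l(V) = -209 + V**2 + 270*V
-32733/l(-218/55) = -32733/(-209 + (-218/55)**2 + 270*(-218/55)) = -32733/(-209 + 47524/3025 - 11772/11) = -32733/(-3822001/3025) = -32733*(-3025/3822001) = 99017325/3822001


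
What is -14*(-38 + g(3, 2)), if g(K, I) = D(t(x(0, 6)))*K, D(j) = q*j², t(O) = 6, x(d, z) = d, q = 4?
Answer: -5516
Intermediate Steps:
D(j) = 4*j²
g(K, I) = 144*K (g(K, I) = (4*6²)*K = (4*36)*K = 144*K)
-14*(-38 + g(3, 2)) = -14*(-38 + 144*3) = -14*(-38 + 432) = -14*394 = -5516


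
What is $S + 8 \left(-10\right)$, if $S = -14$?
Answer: $-94$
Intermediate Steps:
$S + 8 \left(-10\right) = -14 + 8 \left(-10\right) = -14 - 80 = -94$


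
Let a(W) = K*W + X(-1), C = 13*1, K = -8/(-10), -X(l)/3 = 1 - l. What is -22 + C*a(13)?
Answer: 176/5 ≈ 35.200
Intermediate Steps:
X(l) = -3 + 3*l (X(l) = -3*(1 - l) = -3 + 3*l)
K = ⅘ (K = -8*(-⅒) = ⅘ ≈ 0.80000)
C = 13
a(W) = -6 + 4*W/5 (a(W) = 4*W/5 + (-3 + 3*(-1)) = 4*W/5 + (-3 - 3) = 4*W/5 - 6 = -6 + 4*W/5)
-22 + C*a(13) = -22 + 13*(-6 + (⅘)*13) = -22 + 13*(-6 + 52/5) = -22 + 13*(22/5) = -22 + 286/5 = 176/5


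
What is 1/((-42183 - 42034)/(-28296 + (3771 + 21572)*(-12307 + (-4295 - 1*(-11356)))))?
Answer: 132977674/84217 ≈ 1579.0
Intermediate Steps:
1/((-42183 - 42034)/(-28296 + (3771 + 21572)*(-12307 + (-4295 - 1*(-11356))))) = 1/(-84217/(-28296 + 25343*(-12307 + (-4295 + 11356)))) = 1/(-84217/(-28296 + 25343*(-12307 + 7061))) = 1/(-84217/(-28296 + 25343*(-5246))) = 1/(-84217/(-28296 - 132949378)) = 1/(-84217/(-132977674)) = 1/(-84217*(-1/132977674)) = 1/(84217/132977674) = 132977674/84217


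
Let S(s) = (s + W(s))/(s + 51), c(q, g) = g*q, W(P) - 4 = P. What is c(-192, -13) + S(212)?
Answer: 656876/263 ≈ 2497.6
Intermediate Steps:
W(P) = 4 + P
S(s) = (4 + 2*s)/(51 + s) (S(s) = (s + (4 + s))/(s + 51) = (4 + 2*s)/(51 + s))
c(-192, -13) + S(212) = -13*(-192) + 2*(2 + 212)/(51 + 212) = 2496 + 2*214/263 = 2496 + 2*(1/263)*214 = 2496 + 428/263 = 656876/263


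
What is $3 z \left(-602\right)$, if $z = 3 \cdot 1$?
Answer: $-5418$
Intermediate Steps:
$z = 3$
$3 z \left(-602\right) = 3 \cdot 3 \left(-602\right) = 9 \left(-602\right) = -5418$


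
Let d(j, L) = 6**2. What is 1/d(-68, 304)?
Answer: 1/36 ≈ 0.027778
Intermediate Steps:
d(j, L) = 36
1/d(-68, 304) = 1/36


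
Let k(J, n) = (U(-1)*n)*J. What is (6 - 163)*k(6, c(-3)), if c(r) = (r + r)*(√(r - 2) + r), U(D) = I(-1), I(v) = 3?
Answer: -50868 + 16956*I*√5 ≈ -50868.0 + 37915.0*I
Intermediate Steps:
U(D) = 3
c(r) = 2*r*(r + √(-2 + r)) (c(r) = (2*r)*(√(-2 + r) + r) = (2*r)*(r + √(-2 + r)) = 2*r*(r + √(-2 + r)))
k(J, n) = 3*J*n (k(J, n) = (3*n)*J = 3*J*n)
(6 - 163)*k(6, c(-3)) = (6 - 163)*(3*6*(2*(-3)*(-3 + √(-2 - 3)))) = -471*6*2*(-3)*(-3 + √(-5)) = -471*6*2*(-3)*(-3 + I*√5) = -471*6*(18 - 6*I*√5) = -157*(324 - 108*I*√5) = -50868 + 16956*I*√5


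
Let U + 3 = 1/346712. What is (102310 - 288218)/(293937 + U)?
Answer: -64456534496/101910445009 ≈ -0.63248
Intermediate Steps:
U = -1040135/346712 (U = -3 + 1/346712 = -1040135/346712 ≈ -3.0000)
(102310 - 288218)/(293937 + U) = (102310 - 288218)/(293937 - 1040135/346712) = -185908/101910445009/346712 = -185908*346712/101910445009 = -64456534496/101910445009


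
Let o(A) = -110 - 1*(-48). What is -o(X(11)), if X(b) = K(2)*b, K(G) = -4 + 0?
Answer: 62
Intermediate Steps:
K(G) = -4
X(b) = -4*b
o(A) = -62 (o(A) = -110 + 48 = -62)
-o(X(11)) = -1*(-62) = 62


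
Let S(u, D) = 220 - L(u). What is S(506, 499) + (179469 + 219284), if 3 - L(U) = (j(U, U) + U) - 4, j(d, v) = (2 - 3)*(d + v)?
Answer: 398460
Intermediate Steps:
j(d, v) = -d - v (j(d, v) = -(d + v) = -d - v)
L(U) = 7 + U (L(U) = 3 - (((-U - U) + U) - 4) = 3 - ((-2*U + U) - 4) = 3 - (-U - 4) = 3 - (-4 - U) = 3 + (4 + U) = 7 + U)
S(u, D) = 213 - u (S(u, D) = 220 - (7 + u) = 220 + (-7 - u) = 213 - u)
S(506, 499) + (179469 + 219284) = (213 - 1*506) + (179469 + 219284) = (213 - 506) + 398753 = -293 + 398753 = 398460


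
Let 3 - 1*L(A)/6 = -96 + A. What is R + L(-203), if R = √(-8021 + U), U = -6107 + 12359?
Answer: 1812 + I*√1769 ≈ 1812.0 + 42.06*I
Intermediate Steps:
L(A) = 594 - 6*A (L(A) = 18 - 6*(-96 + A) = 18 + (576 - 6*A) = 594 - 6*A)
U = 6252
R = I*√1769 (R = √(-8021 + 6252) = √(-1769) = I*√1769 ≈ 42.06*I)
R + L(-203) = I*√1769 + (594 - 6*(-203)) = I*√1769 + (594 + 1218) = I*√1769 + 1812 = 1812 + I*√1769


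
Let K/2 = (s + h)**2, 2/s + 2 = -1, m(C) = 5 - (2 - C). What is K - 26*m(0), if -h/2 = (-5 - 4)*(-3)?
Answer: 53090/9 ≈ 5898.9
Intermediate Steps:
m(C) = 3 + C (m(C) = 5 + (-2 + C) = 3 + C)
s = -2/3 (s = 2/(-2 - 1) = 2/(-3) = 2*(-1/3) = -2/3 ≈ -0.66667)
h = -54 (h = -2*(-5 - 4)*(-3) = -(-18)*(-3) = -2*27 = -54)
K = 53792/9 (K = 2*(-2/3 - 54)**2 = 2*(-164/3)**2 = 2*(26896/9) = 53792/9 ≈ 5976.9)
K - 26*m(0) = 53792/9 - 26*(3 + 0) = 53792/9 - 26*3 = 53792/9 - 78 = 53090/9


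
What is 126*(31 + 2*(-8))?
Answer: 1890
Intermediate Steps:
126*(31 + 2*(-8)) = 126*(31 - 16) = 126*15 = 1890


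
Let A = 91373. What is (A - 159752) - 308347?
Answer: -376726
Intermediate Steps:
(A - 159752) - 308347 = (91373 - 159752) - 308347 = -68379 - 308347 = -376726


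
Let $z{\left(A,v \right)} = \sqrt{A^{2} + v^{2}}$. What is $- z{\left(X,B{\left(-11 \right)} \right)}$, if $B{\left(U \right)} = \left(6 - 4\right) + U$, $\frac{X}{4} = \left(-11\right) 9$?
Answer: $- 9 \sqrt{1937} \approx -396.1$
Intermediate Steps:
$X = -396$ ($X = 4 \left(\left(-11\right) 9\right) = 4 \left(-99\right) = -396$)
$B{\left(U \right)} = 2 + U$
$- z{\left(X,B{\left(-11 \right)} \right)} = - \sqrt{\left(-396\right)^{2} + \left(2 - 11\right)^{2}} = - \sqrt{156816 + \left(-9\right)^{2}} = - \sqrt{156816 + 81} = - \sqrt{156897} = - 9 \sqrt{1937}$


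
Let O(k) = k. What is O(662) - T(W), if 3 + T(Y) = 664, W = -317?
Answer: 1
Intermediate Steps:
T(Y) = 661 (T(Y) = -3 + 664 = 661)
O(662) - T(W) = 662 - 1*661 = 662 - 661 = 1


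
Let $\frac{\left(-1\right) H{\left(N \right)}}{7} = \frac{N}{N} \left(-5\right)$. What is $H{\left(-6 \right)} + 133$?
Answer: $168$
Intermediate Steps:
$H{\left(N \right)} = 35$ ($H{\left(N \right)} = - 7 \frac{N}{N} \left(-5\right) = - 7 \cdot 1 \left(-5\right) = \left(-7\right) \left(-5\right) = 35$)
$H{\left(-6 \right)} + 133 = 35 + 133 = 168$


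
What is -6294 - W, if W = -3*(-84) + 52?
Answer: -6598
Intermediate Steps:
W = 304 (W = 252 + 52 = 304)
-6294 - W = -6294 - 1*304 = -6294 - 304 = -6598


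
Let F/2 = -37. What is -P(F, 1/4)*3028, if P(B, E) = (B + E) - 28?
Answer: 308099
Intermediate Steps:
F = -74 (F = 2*(-37) = -74)
P(B, E) = -28 + B + E
-P(F, 1/4)*3028 = -(-28 - 74 + 1/4)*3028 = -(-28 - 74 + ¼)*3028 = -1*(-407/4)*3028 = (407/4)*3028 = 308099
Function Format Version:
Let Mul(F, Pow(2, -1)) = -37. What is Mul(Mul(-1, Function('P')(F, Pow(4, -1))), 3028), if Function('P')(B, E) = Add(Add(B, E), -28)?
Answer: 308099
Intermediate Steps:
F = -74 (F = Mul(2, -37) = -74)
Function('P')(B, E) = Add(-28, B, E)
Mul(Mul(-1, Function('P')(F, Pow(4, -1))), 3028) = Mul(Mul(-1, Add(-28, -74, Pow(4, -1))), 3028) = Mul(Mul(-1, Add(-28, -74, Rational(1, 4))), 3028) = Mul(Mul(-1, Rational(-407, 4)), 3028) = Mul(Rational(407, 4), 3028) = 308099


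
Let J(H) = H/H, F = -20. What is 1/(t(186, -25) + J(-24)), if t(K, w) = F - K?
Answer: -1/205 ≈ -0.0048781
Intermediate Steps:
t(K, w) = -20 - K
J(H) = 1
1/(t(186, -25) + J(-24)) = 1/((-20 - 1*186) + 1) = 1/((-20 - 186) + 1) = 1/(-206 + 1) = 1/(-205) = -1/205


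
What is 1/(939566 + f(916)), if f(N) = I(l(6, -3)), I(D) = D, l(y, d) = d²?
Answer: 1/939575 ≈ 1.0643e-6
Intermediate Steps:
f(N) = 9 (f(N) = (-3)² = 9)
1/(939566 + f(916)) = 1/(939566 + 9) = 1/939575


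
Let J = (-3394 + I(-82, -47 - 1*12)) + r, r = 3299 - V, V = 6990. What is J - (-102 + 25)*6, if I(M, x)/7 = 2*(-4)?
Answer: -6679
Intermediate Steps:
I(M, x) = -56 (I(M, x) = 7*(2*(-4)) = 7*(-8) = -56)
r = -3691 (r = 3299 - 1*6990 = 3299 - 6990 = -3691)
J = -7141 (J = (-3394 - 56) - 3691 = -3450 - 3691 = -7141)
J - (-102 + 25)*6 = -7141 - (-102 + 25)*6 = -7141 - (-77)*6 = -7141 - 1*(-462) = -7141 + 462 = -6679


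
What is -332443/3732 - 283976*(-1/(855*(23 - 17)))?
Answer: -107605693/3190860 ≈ -33.723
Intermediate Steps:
-332443/3732 - 283976*(-1/(855*(23 - 17))) = -332443*1/3732 - 283976/((-855*6)) = -332443/3732 - 283976/(-5130) = -332443/3732 - 283976*(-1/5130) = -332443/3732 + 141988/2565 = -107605693/3190860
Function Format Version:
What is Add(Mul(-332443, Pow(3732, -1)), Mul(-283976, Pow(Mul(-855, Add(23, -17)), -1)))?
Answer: Rational(-107605693, 3190860) ≈ -33.723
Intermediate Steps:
Add(Mul(-332443, Pow(3732, -1)), Mul(-283976, Pow(Mul(-855, Add(23, -17)), -1))) = Add(Mul(-332443, Rational(1, 3732)), Mul(-283976, Pow(Mul(-855, 6), -1))) = Add(Rational(-332443, 3732), Mul(-283976, Pow(-5130, -1))) = Add(Rational(-332443, 3732), Mul(-283976, Rational(-1, 5130))) = Add(Rational(-332443, 3732), Rational(141988, 2565)) = Rational(-107605693, 3190860)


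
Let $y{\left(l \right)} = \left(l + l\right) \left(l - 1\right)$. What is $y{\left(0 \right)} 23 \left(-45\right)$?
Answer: $0$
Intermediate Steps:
$y{\left(l \right)} = 2 l \left(-1 + l\right)$
$y{\left(0 \right)} 23 \left(-45\right) = 2 \cdot 0 \left(-1 + 0\right) 23 \left(-45\right) = 2 \cdot 0 \left(-1\right) 23 \left(-45\right) = 0 \cdot 23 \left(-45\right) = 0 \left(-45\right) = 0$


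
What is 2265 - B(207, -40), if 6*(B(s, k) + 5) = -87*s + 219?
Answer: 5235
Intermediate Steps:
B(s, k) = 63/2 - 29*s/2 (B(s, k) = -5 + (-87*s + 219)/6 = -5 + (219 - 87*s)/6 = -5 + (73/2 - 29*s/2) = 63/2 - 29*s/2)
2265 - B(207, -40) = 2265 - (63/2 - 29/2*207) = 2265 - (63/2 - 6003/2) = 2265 - 1*(-2970) = 2265 + 2970 = 5235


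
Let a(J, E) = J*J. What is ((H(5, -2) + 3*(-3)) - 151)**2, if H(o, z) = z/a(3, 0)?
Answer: 2079364/81 ≈ 25671.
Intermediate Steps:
a(J, E) = J**2
H(o, z) = z/9 (H(o, z) = z/(3**2) = z/9)
((H(5, -2) + 3*(-3)) - 151)**2 = (((1/9)*(-2) + 3*(-3)) - 151)**2 = ((-2/9 - 9) - 151)**2 = (-83/9 - 151)**2 = (-1442/9)**2 = 2079364/81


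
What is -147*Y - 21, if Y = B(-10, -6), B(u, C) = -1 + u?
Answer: 1596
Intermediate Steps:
Y = -11 (Y = -1 - 10 = -11)
-147*Y - 21 = -147*(-11) - 21 = 1617 - 21 = 1596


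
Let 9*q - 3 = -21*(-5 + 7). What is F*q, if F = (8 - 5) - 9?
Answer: 26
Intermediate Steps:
F = -6 (F = 3 - 9 = -6)
q = -13/3 (q = ⅓ + (-21*(-5 + 7))/9 = ⅓ + (-21*2)/9 = ⅓ + (⅑)*(-42) = ⅓ - 14/3 = -13/3 ≈ -4.3333)
F*q = -6*(-13/3) = 26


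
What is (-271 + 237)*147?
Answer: -4998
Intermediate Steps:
(-271 + 237)*147 = -34*147 = -4998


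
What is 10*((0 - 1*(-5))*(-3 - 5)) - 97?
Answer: -497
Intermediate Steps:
10*((0 - 1*(-5))*(-3 - 5)) - 97 = 10*((0 + 5)*(-8)) - 97 = 10*(5*(-8)) - 97 = 10*(-40) - 97 = -400 - 97 = -497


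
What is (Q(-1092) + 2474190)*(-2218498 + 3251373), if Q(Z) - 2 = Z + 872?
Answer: 2555303829500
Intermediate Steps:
Q(Z) = 874 + Z (Q(Z) = 2 + (Z + 872) = 2 + (872 + Z) = 874 + Z)
(Q(-1092) + 2474190)*(-2218498 + 3251373) = ((874 - 1092) + 2474190)*(-2218498 + 3251373) = (-218 + 2474190)*1032875 = 2473972*1032875 = 2555303829500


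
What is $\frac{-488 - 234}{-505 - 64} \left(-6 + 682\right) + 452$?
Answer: $\frac{745260}{569} \approx 1309.8$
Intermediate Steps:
$\frac{-488 - 234}{-505 - 64} \left(-6 + 682\right) + 452 = - \frac{722}{-569} \cdot 676 + 452 = \left(-722\right) \left(- \frac{1}{569}\right) 676 + 452 = \frac{722}{569} \cdot 676 + 452 = \frac{488072}{569} + 452 = \frac{745260}{569}$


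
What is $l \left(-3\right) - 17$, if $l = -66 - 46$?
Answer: $319$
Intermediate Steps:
$l = -112$ ($l = -66 - 46 = -112$)
$l \left(-3\right) - 17 = \left(-112\right) \left(-3\right) - 17 = 336 - 17 = 319$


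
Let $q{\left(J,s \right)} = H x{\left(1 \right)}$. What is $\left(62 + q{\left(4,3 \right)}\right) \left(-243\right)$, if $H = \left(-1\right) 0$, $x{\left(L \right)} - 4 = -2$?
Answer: $-15066$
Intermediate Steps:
$x{\left(L \right)} = 2$ ($x{\left(L \right)} = 4 - 2 = 2$)
$H = 0$
$q{\left(J,s \right)} = 0$ ($q{\left(J,s \right)} = 0 \cdot 2 = 0$)
$\left(62 + q{\left(4,3 \right)}\right) \left(-243\right) = \left(62 + 0\right) \left(-243\right) = 62 \left(-243\right) = -15066$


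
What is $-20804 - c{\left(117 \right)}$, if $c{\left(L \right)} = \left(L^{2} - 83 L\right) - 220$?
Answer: $-24562$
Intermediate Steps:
$c{\left(L \right)} = -220 + L^{2} - 83 L$
$-20804 - c{\left(117 \right)} = -20804 - \left(-220 + 117^{2} - 9711\right) = -20804 - \left(-220 + 13689 - 9711\right) = -20804 - 3758 = -24562$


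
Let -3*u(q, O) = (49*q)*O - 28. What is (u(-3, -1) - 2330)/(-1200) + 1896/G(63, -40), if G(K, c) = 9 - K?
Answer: -119291/3600 ≈ -33.136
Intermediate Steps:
u(q, O) = 28/3 - 49*O*q/3 (u(q, O) = -((49*q)*O - 28)/3 = -(49*O*q - 28)/3 = -(-28 + 49*O*q)/3 = 28/3 - 49*O*q/3)
(u(-3, -1) - 2330)/(-1200) + 1896/G(63, -40) = ((28/3 - 49/3*(-1)*(-3)) - 2330)/(-1200) + 1896/(9 - 1*63) = ((28/3 - 49) - 2330)*(-1/1200) + 1896/(9 - 63) = (-119/3 - 2330)*(-1/1200) + 1896/(-54) = -7109/3*(-1/1200) + 1896*(-1/54) = 7109/3600 - 316/9 = -119291/3600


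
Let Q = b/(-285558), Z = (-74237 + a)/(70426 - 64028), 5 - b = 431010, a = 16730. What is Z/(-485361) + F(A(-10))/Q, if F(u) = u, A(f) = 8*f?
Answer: -4729356149054759/89227795194426 ≈ -53.003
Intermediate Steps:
b = -431005 (b = 5 - 1*431010 = 5 - 431010 = -431005)
Z = -57507/6398 (Z = (-74237 + 16730)/(70426 - 64028) = -57507/6398 ≈ -8.9883)
Q = 431005/285558 (Q = -431005/(-285558) = -431005*(-1/285558) = 431005/285558 ≈ 1.5093)
Z/(-485361) + F(A(-10))/Q = -57507/6398/(-485361) + (8*(-10))/(431005/285558) = -57507/6398*(-1/485361) - 80*285558/431005 = 19169/1035113226 - 4568928/86201 = -4729356149054759/89227795194426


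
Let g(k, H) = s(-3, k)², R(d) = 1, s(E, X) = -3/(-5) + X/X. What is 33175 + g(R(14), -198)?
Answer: 829439/25 ≈ 33178.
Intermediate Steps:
s(E, X) = 8/5 (s(E, X) = -3*(-⅕) + 1 = ⅗ + 1 = 8/5)
g(k, H) = 64/25 (g(k, H) = (8/5)² = 64/25)
33175 + g(R(14), -198) = 33175 + 64/25 = 829439/25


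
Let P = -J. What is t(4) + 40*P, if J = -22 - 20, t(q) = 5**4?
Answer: 2305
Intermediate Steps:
t(q) = 625
J = -42
P = 42 (P = -1*(-42) = 42)
t(4) + 40*P = 625 + 40*42 = 625 + 1680 = 2305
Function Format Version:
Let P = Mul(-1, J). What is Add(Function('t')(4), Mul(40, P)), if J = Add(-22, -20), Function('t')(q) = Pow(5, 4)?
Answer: 2305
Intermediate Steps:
Function('t')(q) = 625
J = -42
P = 42 (P = Mul(-1, -42) = 42)
Add(Function('t')(4), Mul(40, P)) = Add(625, Mul(40, 42)) = Add(625, 1680) = 2305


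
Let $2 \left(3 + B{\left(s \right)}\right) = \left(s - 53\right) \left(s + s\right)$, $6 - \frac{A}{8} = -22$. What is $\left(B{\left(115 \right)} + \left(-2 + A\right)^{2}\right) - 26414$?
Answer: $29997$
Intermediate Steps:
$A = 224$ ($A = 48 - -176 = 48 + 176 = 224$)
$B{\left(s \right)} = -3 + s \left(-53 + s\right)$ ($B{\left(s \right)} = -3 + \frac{\left(s - 53\right) \left(s + s\right)}{2} = -3 + \frac{\left(-53 + s\right) 2 s}{2} = -3 + \frac{2 s \left(-53 + s\right)}{2} = -3 + s \left(-53 + s\right)$)
$\left(B{\left(115 \right)} + \left(-2 + A\right)^{2}\right) - 26414 = \left(\left(-3 + 115^{2} - 6095\right) + \left(-2 + 224\right)^{2}\right) - 26414 = \left(\left(-3 + 13225 - 6095\right) + 222^{2}\right) - 26414 = \left(7127 + 49284\right) - 26414 = 56411 - 26414 = 29997$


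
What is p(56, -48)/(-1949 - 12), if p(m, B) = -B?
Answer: -48/1961 ≈ -0.024477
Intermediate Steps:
p(56, -48)/(-1949 - 12) = (-1*(-48))/(-1949 - 12) = 48/(-1961) = 48*(-1/1961) = -48/1961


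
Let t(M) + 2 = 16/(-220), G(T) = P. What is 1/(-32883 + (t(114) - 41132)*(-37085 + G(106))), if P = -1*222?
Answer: 55/84400578253 ≈ 6.5165e-10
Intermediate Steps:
P = -222
G(T) = -222
t(M) = -114/55 (t(M) = -2 + 16/(-220) = -2 + 16*(-1/220) = -2 - 4/55 = -114/55)
1/(-32883 + (t(114) - 41132)*(-37085 + G(106))) = 1/(-32883 + (-114/55 - 41132)*(-37085 - 222)) = 1/(-32883 - 2262374/55*(-37307)) = 1/(-32883 + 84402386818/55) = 1/(84400578253/55) = 55/84400578253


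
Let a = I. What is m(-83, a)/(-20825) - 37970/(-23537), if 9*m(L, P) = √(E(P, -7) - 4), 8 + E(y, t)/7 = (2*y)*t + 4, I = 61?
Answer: 37970/23537 - I*√6010/187425 ≈ 1.6132 - 0.00041363*I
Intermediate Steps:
a = 61
E(y, t) = -28 + 14*t*y (E(y, t) = -56 + 7*((2*y)*t + 4) = -56 + 7*(2*t*y + 4) = -56 + 7*(4 + 2*t*y) = -56 + (28 + 14*t*y) = -28 + 14*t*y)
m(L, P) = √(-32 - 98*P)/9 (m(L, P) = √((-28 + 14*(-7)*P) - 4)/9 = √((-28 - 98*P) - 4)/9 = √(-32 - 98*P)/9)
m(-83, a)/(-20825) - 37970/(-23537) = (√(-32 - 98*61)/9)/(-20825) - 37970/(-23537) = (√(-32 - 5978)/9)*(-1/20825) - 37970*(-1/23537) = (√(-6010)/9)*(-1/20825) + 37970/23537 = ((I*√6010)/9)*(-1/20825) + 37970/23537 = (I*√6010/9)*(-1/20825) + 37970/23537 = -I*√6010/187425 + 37970/23537 = 37970/23537 - I*√6010/187425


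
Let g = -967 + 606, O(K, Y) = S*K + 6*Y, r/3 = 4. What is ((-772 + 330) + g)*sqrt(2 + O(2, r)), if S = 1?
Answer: -1606*sqrt(19) ≈ -7000.4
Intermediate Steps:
r = 12 (r = 3*4 = 12)
O(K, Y) = K + 6*Y (O(K, Y) = 1*K + 6*Y = K + 6*Y)
g = -361
((-772 + 330) + g)*sqrt(2 + O(2, r)) = ((-772 + 330) - 361)*sqrt(2 + (2 + 6*12)) = (-442 - 361)*sqrt(2 + (2 + 72)) = -803*sqrt(2 + 74) = -1606*sqrt(19)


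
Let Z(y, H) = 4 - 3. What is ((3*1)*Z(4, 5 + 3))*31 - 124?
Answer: -31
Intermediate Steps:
Z(y, H) = 1
((3*1)*Z(4, 5 + 3))*31 - 124 = ((3*1)*1)*31 - 124 = (3*1)*31 - 124 = 3*31 - 124 = 93 - 124 = -31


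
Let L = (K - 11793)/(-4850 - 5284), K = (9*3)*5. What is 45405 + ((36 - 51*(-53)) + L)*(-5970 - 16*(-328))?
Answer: -3264809263/1689 ≈ -1.9330e+6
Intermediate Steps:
K = 135 (K = 27*5 = 135)
L = 1943/1689 (L = (135 - 11793)/(-4850 - 5284) = -11658/(-10134) = -11658*(-1/10134) = 1943/1689 ≈ 1.1504)
45405 + ((36 - 51*(-53)) + L)*(-5970 - 16*(-328)) = 45405 + ((36 - 51*(-53)) + 1943/1689)*(-5970 - 16*(-328)) = 45405 + ((36 + 2703) + 1943/1689)*(-5970 + 5248) = 45405 + (2739 + 1943/1689)*(-722) = 45405 + (4628114/1689)*(-722) = 45405 - 3341498308/1689 = -3264809263/1689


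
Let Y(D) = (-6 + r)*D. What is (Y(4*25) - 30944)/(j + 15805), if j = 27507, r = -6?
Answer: -2009/2707 ≈ -0.74215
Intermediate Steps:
Y(D) = -12*D (Y(D) = (-6 - 6)*D = -12*D)
(Y(4*25) - 30944)/(j + 15805) = (-48*25 - 30944)/(27507 + 15805) = (-12*100 - 30944)/43312 = (-1200 - 30944)*(1/43312) = -32144*1/43312 = -2009/2707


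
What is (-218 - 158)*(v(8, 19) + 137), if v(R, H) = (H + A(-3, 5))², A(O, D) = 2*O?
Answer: -115056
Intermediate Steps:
v(R, H) = (-6 + H)² (v(R, H) = (H + 2*(-3))² = (H - 6)² = (-6 + H)²)
(-218 - 158)*(v(8, 19) + 137) = (-218 - 158)*((-6 + 19)² + 137) = -376*(13² + 137) = -376*(169 + 137) = -376*306 = -115056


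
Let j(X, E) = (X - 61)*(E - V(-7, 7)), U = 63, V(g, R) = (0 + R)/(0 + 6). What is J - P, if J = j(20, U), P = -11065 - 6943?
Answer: 92837/6 ≈ 15473.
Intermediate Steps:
V(g, R) = R/6
P = -18008
j(X, E) = (-61 + X)*(-7/6 + E) (j(X, E) = (X - 61)*(E - 7/6) = (-61 + X)*(E - 1*7/6) = (-61 + X)*(E - 7/6) = (-61 + X)*(-7/6 + E))
J = -15211/6 (J = 427/6 - 61*63 - 7/6*20 + 63*20 = 427/6 - 3843 - 70/3 + 1260 = -15211/6 ≈ -2535.2)
J - P = -15211/6 - 1*(-18008) = -15211/6 + 18008 = 92837/6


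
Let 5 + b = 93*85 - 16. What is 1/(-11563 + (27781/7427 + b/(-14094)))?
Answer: -1938447/22408096162 ≈ -8.6507e-5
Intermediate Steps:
b = 7884 (b = -5 + (93*85 - 16) = -5 + (7905 - 16) = -5 + 7889 = 7884)
1/(-11563 + (27781/7427 + b/(-14094))) = 1/(-11563 + (27781/7427 + 7884/(-14094))) = 1/(-11563 + (27781*(1/7427) + 7884*(-1/14094))) = 1/(-11563 + (27781/7427 - 146/261)) = 1/(-11563 + 6166499/1938447) = 1/(-22408096162/1938447) = -1938447/22408096162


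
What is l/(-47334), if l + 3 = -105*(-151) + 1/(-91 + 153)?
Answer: -982825/2934708 ≈ -0.33490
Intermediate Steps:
l = 982825/62 (l = -3 + (-105*(-151) + 1/(-91 + 153)) = -3 + (15855 + 1/62) = -3 + 983011/62 = 982825/62 ≈ 15852.)
l/(-47334) = (982825/62)/(-47334) = (982825/62)*(-1/47334) = -982825/2934708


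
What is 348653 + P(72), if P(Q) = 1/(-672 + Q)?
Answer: 209191799/600 ≈ 3.4865e+5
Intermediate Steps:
348653 + P(72) = 348653 + 1/(-672 + 72) = 348653 + 1/(-600) = 348653 - 1/600 = 209191799/600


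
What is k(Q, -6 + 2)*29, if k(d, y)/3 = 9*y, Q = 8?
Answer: -3132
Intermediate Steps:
k(d, y) = 27*y (k(d, y) = 3*(9*y) = 27*y)
k(Q, -6 + 2)*29 = (27*(-6 + 2))*29 = (27*(-4))*29 = -108*29 = -3132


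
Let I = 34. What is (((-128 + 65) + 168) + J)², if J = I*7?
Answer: 117649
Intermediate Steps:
J = 238 (J = 34*7 = 238)
(((-128 + 65) + 168) + J)² = (((-128 + 65) + 168) + 238)² = ((-63 + 168) + 238)² = (105 + 238)² = 343² = 117649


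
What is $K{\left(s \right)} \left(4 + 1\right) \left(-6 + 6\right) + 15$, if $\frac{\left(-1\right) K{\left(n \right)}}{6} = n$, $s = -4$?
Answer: $15$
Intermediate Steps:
$K{\left(n \right)} = - 6 n$
$K{\left(s \right)} \left(4 + 1\right) \left(-6 + 6\right) + 15 = \left(-6\right) \left(-4\right) \left(4 + 1\right) \left(-6 + 6\right) + 15 = 24 \cdot 5 \cdot 0 + 15 = 24 \cdot 0 + 15 = 0 + 15 = 15$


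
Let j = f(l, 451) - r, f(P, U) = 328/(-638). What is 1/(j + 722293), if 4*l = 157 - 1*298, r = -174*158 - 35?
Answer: 319/239192416 ≈ 1.3337e-6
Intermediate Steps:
r = -27527 (r = -27492 - 35 = -27527)
l = -141/4 (l = (157 - 1*298)/4 = (157 - 298)/4 = (¼)*(-141) = -141/4 ≈ -35.250)
f(P, U) = -164/319 (f(P, U) = 328*(-1/638) = -164/319)
j = 8780949/319 (j = -164/319 - 1*(-27527) = -164/319 + 27527 = 8780949/319 ≈ 27527.)
1/(j + 722293) = 1/(8780949/319 + 722293) = 1/(239192416/319) = 319/239192416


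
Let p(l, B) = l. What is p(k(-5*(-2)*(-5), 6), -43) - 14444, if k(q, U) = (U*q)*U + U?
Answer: -16238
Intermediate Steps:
k(q, U) = U + q*U**2 (k(q, U) = q*U**2 + U = U + q*U**2)
p(k(-5*(-2)*(-5), 6), -43) - 14444 = 6*(1 + 6*(-5*(-2)*(-5))) - 14444 = 6*(1 + 6*(10*(-5))) - 14444 = 6*(1 + 6*(-50)) - 14444 = 6*(1 - 300) - 14444 = 6*(-299) - 14444 = -1794 - 14444 = -16238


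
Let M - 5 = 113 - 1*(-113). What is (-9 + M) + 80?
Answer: 302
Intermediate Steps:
M = 231 (M = 5 + (113 - 1*(-113)) = 5 + (113 + 113) = 5 + 226 = 231)
(-9 + M) + 80 = (-9 + 231) + 80 = 222 + 80 = 302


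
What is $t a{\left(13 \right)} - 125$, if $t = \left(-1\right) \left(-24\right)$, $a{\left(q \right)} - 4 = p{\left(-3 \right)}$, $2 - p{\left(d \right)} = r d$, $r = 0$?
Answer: $19$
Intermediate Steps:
$p{\left(d \right)} = 2$ ($p{\left(d \right)} = 2 - 0 d = 2 - 0 = 2 + 0 = 2$)
$a{\left(q \right)} = 6$ ($a{\left(q \right)} = 4 + 2 = 6$)
$t = 24$
$t a{\left(13 \right)} - 125 = 24 \cdot 6 - 125 = 144 - 125 = 19$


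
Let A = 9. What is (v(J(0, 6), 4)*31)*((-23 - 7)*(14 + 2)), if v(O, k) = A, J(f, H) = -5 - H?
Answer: -133920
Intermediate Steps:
v(O, k) = 9
(v(J(0, 6), 4)*31)*((-23 - 7)*(14 + 2)) = (9*31)*((-23 - 7)*(14 + 2)) = 279*(-30*16) = 279*(-480) = -133920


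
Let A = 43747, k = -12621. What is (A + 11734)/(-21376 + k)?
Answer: -55481/33997 ≈ -1.6319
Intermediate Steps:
(A + 11734)/(-21376 + k) = (43747 + 11734)/(-21376 - 12621) = 55481/(-33997) = 55481*(-1/33997) = -55481/33997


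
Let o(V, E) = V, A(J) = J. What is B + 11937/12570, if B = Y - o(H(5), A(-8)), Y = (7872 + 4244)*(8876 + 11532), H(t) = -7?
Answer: 1036033377629/4190 ≈ 2.4726e+8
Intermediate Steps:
Y = 247263328 (Y = 12116*20408 = 247263328)
B = 247263335 (B = 247263328 - 1*(-7) = 247263328 + 7 = 247263335)
B + 11937/12570 = 247263335 + 11937/12570 = 247263335 + 11937*(1/12570) = 247263335 + 3979/4190 = 1036033377629/4190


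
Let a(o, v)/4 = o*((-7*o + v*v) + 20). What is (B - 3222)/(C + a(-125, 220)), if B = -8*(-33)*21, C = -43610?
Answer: -387/4115185 ≈ -9.4042e-5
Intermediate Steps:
B = 5544 (B = 264*21 = 5544)
a(o, v) = 4*o*(20 + v² - 7*o) (a(o, v) = 4*(o*((-7*o + v*v) + 20)) = 4*(o*((-7*o + v²) + 20)) = 4*(o*((v² - 7*o) + 20)) = 4*(o*(20 + v² - 7*o)) = 4*o*(20 + v² - 7*o))
(B - 3222)/(C + a(-125, 220)) = (5544 - 3222)/(-43610 + 4*(-125)*(20 + 220² - 7*(-125))) = 2322/(-43610 + 4*(-125)*(20 + 48400 + 875)) = 2322/(-43610 + 4*(-125)*49295) = 2322/(-43610 - 24647500) = 2322/(-24691110) = 2322*(-1/24691110) = -387/4115185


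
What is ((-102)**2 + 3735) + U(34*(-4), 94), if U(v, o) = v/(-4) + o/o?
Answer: 14174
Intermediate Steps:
U(v, o) = 1 - v/4 (U(v, o) = v*(-1/4) + 1 = -v/4 + 1 = 1 - v/4)
((-102)**2 + 3735) + U(34*(-4), 94) = ((-102)**2 + 3735) + (1 - 17*(-4)/2) = (10404 + 3735) + (1 - 1/4*(-136)) = 14139 + (1 + 34) = 14139 + 35 = 14174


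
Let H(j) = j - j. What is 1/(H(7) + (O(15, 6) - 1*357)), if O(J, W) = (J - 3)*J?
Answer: -1/177 ≈ -0.0056497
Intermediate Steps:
O(J, W) = J*(-3 + J) (O(J, W) = (-3 + J)*J = J*(-3 + J))
H(j) = 0
1/(H(7) + (O(15, 6) - 1*357)) = 1/(0 + (15*(-3 + 15) - 1*357)) = 1/(0 + (15*12 - 357)) = 1/(0 + (180 - 357)) = 1/(0 - 177) = 1/(-177) = -1/177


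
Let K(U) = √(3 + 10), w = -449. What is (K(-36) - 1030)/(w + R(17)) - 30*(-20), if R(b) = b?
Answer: 130115/216 - √13/432 ≈ 602.38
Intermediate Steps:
K(U) = √13
(K(-36) - 1030)/(w + R(17)) - 30*(-20) = (√13 - 1030)/(-449 + 17) - 30*(-20) = (-1030 + √13)/(-432) - 1*(-600) = (-1030 + √13)*(-1/432) + 600 = (515/216 - √13/432) + 600 = 130115/216 - √13/432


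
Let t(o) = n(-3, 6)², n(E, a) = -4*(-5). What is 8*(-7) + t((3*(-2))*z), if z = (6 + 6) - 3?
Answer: 344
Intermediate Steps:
z = 9 (z = 12 - 3 = 9)
n(E, a) = 20
t(o) = 400 (t(o) = 20² = 400)
8*(-7) + t((3*(-2))*z) = 8*(-7) + 400 = -56 + 400 = 344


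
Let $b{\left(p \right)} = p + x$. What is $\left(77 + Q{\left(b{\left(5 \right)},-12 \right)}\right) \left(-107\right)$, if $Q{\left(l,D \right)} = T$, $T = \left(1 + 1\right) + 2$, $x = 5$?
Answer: $-8667$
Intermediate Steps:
$b{\left(p \right)} = 5 + p$ ($b{\left(p \right)} = p + 5 = 5 + p$)
$T = 4$ ($T = 2 + 2 = 4$)
$Q{\left(l,D \right)} = 4$
$\left(77 + Q{\left(b{\left(5 \right)},-12 \right)}\right) \left(-107\right) = \left(77 + 4\right) \left(-107\right) = 81 \left(-107\right) = -8667$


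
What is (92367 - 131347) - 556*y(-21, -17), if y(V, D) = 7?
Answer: -42872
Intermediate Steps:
(92367 - 131347) - 556*y(-21, -17) = (92367 - 131347) - 556*7 = -38980 - 3892 = -42872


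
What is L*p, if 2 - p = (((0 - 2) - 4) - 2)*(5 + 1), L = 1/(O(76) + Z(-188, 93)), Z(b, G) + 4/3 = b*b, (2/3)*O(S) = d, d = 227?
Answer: 300/214099 ≈ 0.0014012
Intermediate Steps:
O(S) = 681/2 (O(S) = (3/2)*227 = 681/2)
Z(b, G) = -4/3 + b**2 (Z(b, G) = -4/3 + b*b = -4/3 + b**2)
L = 6/214099 (L = 1/(681/2 + (-4/3 + (-188)**2)) = 1/(681/2 + (-4/3 + 35344)) = 1/(681/2 + 106028/3) = 1/(214099/6) = 6/214099 ≈ 2.8024e-5)
p = 50 (p = 2 - (((0 - 2) - 4) - 2)*(5 + 1) = 2 - ((-2 - 4) - 2)*6 = 2 - (-6 - 2)*6 = 2 - (-8)*6 = 2 - 1*(-48) = 2 + 48 = 50)
L*p = (6/214099)*50 = 300/214099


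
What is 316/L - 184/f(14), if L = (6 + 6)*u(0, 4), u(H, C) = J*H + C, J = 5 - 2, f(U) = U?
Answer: -551/84 ≈ -6.5595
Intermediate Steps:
J = 3
u(H, C) = C + 3*H (u(H, C) = 3*H + C = C + 3*H)
L = 48 (L = (6 + 6)*(4 + 3*0) = 12*(4 + 0) = 12*4 = 48)
316/L - 184/f(14) = 316/48 - 184/14 = 316*(1/48) - 184*1/14 = 79/12 - 92/7 = -551/84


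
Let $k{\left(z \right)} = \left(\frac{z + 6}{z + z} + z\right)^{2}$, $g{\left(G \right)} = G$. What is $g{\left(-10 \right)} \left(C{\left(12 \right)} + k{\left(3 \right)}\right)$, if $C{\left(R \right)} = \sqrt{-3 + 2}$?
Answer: $- \frac{405}{2} - 10 i \approx -202.5 - 10.0 i$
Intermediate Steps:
$C{\left(R \right)} = i$ ($C{\left(R \right)} = \sqrt{-1} = i$)
$k{\left(z \right)} = \left(z + \frac{6 + z}{2 z}\right)^{2}$ ($k{\left(z \right)} = \left(\frac{6 + z}{2 z} + z\right)^{2} = \left(z + \frac{6 + z}{2 z}\right)^{2}$)
$g{\left(-10 \right)} \left(C{\left(12 \right)} + k{\left(3 \right)}\right) = - 10 \left(i + \frac{\left(6 + 3 + 2 \cdot 3^{2}\right)^{2}}{4 \cdot 9}\right) = - 10 \left(i + \frac{1}{4} \cdot \frac{1}{9} \left(6 + 3 + 2 \cdot 9\right)^{2}\right) = - 10 \left(i + \frac{1}{4} \cdot \frac{1}{9} \left(6 + 3 + 18\right)^{2}\right) = - 10 \left(i + \frac{1}{4} \cdot \frac{1}{9} \cdot 27^{2}\right) = - 10 \left(i + \frac{1}{4} \cdot \frac{1}{9} \cdot 729\right) = - 10 \left(i + \frac{81}{4}\right) = - 10 \left(\frac{81}{4} + i\right) = - \frac{405}{2} - 10 i$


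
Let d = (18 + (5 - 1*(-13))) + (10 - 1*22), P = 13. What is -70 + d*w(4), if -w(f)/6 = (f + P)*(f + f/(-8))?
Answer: -8638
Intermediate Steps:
w(f) = -21*f*(13 + f)/4 (w(f) = -6*(f + 13)*(f + f/(-8)) = -6*(13 + f)*(f + f*(-1/8)) = -6*(13 + f)*(f - f/8) = -6*(13 + f)*7*f/8 = -21*f*(13 + f)/4)
d = 24 (d = (18 + (5 + 13)) + (10 - 22) = (18 + 18) - 12 = 36 - 12 = 24)
-70 + d*w(4) = -70 + 24*(-21/4*4*(13 + 4)) = -70 + 24*(-21/4*4*17) = -70 + 24*(-357) = -70 - 8568 = -8638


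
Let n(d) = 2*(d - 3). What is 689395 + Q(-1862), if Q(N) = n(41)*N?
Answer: 547883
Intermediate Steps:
n(d) = -6 + 2*d (n(d) = 2*(-3 + d) = -6 + 2*d)
Q(N) = 76*N (Q(N) = (-6 + 2*41)*N = (-6 + 82)*N = 76*N)
689395 + Q(-1862) = 689395 + 76*(-1862) = 689395 - 141512 = 547883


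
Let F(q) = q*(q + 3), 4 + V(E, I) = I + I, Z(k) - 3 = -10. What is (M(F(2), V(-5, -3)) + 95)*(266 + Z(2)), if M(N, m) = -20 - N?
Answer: 16835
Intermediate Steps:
Z(k) = -7 (Z(k) = 3 - 10 = -7)
V(E, I) = -4 + 2*I (V(E, I) = -4 + (I + I) = -4 + 2*I)
F(q) = q*(3 + q)
(M(F(2), V(-5, -3)) + 95)*(266 + Z(2)) = ((-20 - 2*(3 + 2)) + 95)*(266 - 7) = ((-20 - 2*5) + 95)*259 = ((-20 - 1*10) + 95)*259 = ((-20 - 10) + 95)*259 = (-30 + 95)*259 = 65*259 = 16835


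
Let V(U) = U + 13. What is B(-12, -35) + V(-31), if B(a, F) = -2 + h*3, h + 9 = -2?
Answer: -53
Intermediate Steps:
h = -11 (h = -9 - 2 = -11)
B(a, F) = -35 (B(a, F) = -2 - 11*3 = -2 - 33 = -35)
V(U) = 13 + U
B(-12, -35) + V(-31) = -35 + (13 - 31) = -35 - 18 = -53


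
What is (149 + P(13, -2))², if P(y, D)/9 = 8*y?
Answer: 1177225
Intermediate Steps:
P(y, D) = 72*y (P(y, D) = 9*(8*y) = 72*y)
(149 + P(13, -2))² = (149 + 72*13)² = (149 + 936)² = 1085² = 1177225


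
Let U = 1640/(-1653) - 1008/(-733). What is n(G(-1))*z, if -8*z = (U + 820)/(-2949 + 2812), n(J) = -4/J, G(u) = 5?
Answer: -497008142/829979565 ≈ -0.59882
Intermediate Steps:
U = 464104/1211649 (U = 1640*(-1/1653) - 1008*(-1/733) = -1640/1653 + 1008/733 = 464104/1211649 ≈ 0.38304)
z = 248504071/331991826 (z = -(464104/1211649 + 820)/(8*(-2949 + 2812)) = -248504071/(2423298*(-137)) = -248504071*(-1)/(2423298*137) = -⅛*(-994016284/165995913) = 248504071/331991826 ≈ 0.74852)
n(G(-1))*z = -4/5*(248504071/331991826) = -4*⅕*(248504071/331991826) = -⅘*248504071/331991826 = -497008142/829979565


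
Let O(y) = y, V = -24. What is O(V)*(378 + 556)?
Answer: -22416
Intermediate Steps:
O(V)*(378 + 556) = -24*(378 + 556) = -24*934 = -22416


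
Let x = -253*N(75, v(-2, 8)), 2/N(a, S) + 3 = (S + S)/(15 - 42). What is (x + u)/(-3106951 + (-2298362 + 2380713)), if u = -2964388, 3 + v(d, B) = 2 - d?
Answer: 123015271/125520900 ≈ 0.98004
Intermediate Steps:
v(d, B) = -1 - d (v(d, B) = -3 + (2 - d) = -1 - d)
N(a, S) = 2/(-3 - 2*S/27) (N(a, S) = 2/(-3 + (S + S)/(15 - 42)) = 2/(-3 + (2*S)/(-27)) = 2/(-3 + (2*S)*(-1/27)) = 2/(-3 - 2*S/27))
x = 13662/83 (x = -(-13662)/(81 + 2*(-1 - 1*(-2))) = -(-13662)/(81 + 2*(-1 + 2)) = -(-13662)/(81 + 2*1) = -(-13662)/(81 + 2) = -(-13662)/83 = -253*(-54/83) = 13662/83 ≈ 164.60)
(x + u)/(-3106951 + (-2298362 + 2380713)) = (13662/83 - 2964388)/(-3106951 + (-2298362 + 2380713)) = -246030542/(83*(-3106951 + 82351)) = -246030542/83/(-3024600) = -246030542/83*(-1/3024600) = 123015271/125520900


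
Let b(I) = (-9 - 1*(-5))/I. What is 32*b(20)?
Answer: -32/5 ≈ -6.4000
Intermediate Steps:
b(I) = -4/I (b(I) = (-9 + 5)/I = -4/I)
32*b(20) = 32*(-4/20) = 32*(-4*1/20) = 32*(-⅕) = -32/5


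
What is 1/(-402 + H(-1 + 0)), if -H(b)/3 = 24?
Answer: -1/474 ≈ -0.0021097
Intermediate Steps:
H(b) = -72 (H(b) = -3*24 = -72)
1/(-402 + H(-1 + 0)) = 1/(-402 - 72) = 1/(-474) = -1/474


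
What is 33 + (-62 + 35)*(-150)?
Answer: 4083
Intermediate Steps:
33 + (-62 + 35)*(-150) = 33 - 27*(-150) = 33 + 4050 = 4083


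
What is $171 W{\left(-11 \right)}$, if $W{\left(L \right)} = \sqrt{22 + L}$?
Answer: $171 \sqrt{11} \approx 567.14$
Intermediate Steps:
$171 W{\left(-11 \right)} = 171 \sqrt{22 - 11} = 171 \sqrt{11}$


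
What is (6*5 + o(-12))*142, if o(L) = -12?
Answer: 2556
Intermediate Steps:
(6*5 + o(-12))*142 = (6*5 - 12)*142 = (30 - 12)*142 = 18*142 = 2556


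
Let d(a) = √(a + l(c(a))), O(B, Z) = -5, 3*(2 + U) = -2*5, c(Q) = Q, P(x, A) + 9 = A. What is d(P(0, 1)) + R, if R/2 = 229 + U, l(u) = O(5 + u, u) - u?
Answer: 1342/3 + I*√5 ≈ 447.33 + 2.2361*I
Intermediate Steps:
P(x, A) = -9 + A
U = -16/3 (U = -2 + (-2*5)/3 = -2 + (⅓)*(-10) = -2 - 10/3 = -16/3 ≈ -5.3333)
l(u) = -5 - u
d(a) = I*√5 (d(a) = √(a + (-5 - a)) = √(-5) = I*√5)
R = 1342/3 (R = 2*(229 - 16/3) = 2*(671/3) = 1342/3 ≈ 447.33)
d(P(0, 1)) + R = I*√5 + 1342/3 = 1342/3 + I*√5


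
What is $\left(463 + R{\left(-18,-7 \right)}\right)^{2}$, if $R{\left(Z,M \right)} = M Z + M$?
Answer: $338724$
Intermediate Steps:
$R{\left(Z,M \right)} = M + M Z$
$\left(463 + R{\left(-18,-7 \right)}\right)^{2} = \left(463 - 7 \left(1 - 18\right)\right)^{2} = \left(463 - -119\right)^{2} = \left(463 + 119\right)^{2} = 582^{2} = 338724$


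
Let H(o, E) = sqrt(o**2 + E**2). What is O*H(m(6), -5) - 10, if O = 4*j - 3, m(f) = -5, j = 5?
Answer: -10 + 85*sqrt(2) ≈ 110.21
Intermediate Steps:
O = 17 (O = 4*5 - 3 = 20 - 3 = 17)
H(o, E) = sqrt(E**2 + o**2)
O*H(m(6), -5) - 10 = 17*sqrt((-5)**2 + (-5)**2) - 10 = 17*sqrt(25 + 25) - 10 = 17*sqrt(50) - 10 = 17*(5*sqrt(2)) - 10 = 85*sqrt(2) - 10 = -10 + 85*sqrt(2)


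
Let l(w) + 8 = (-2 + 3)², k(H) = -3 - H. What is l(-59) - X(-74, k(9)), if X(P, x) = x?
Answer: 5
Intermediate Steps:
l(w) = -7 (l(w) = -8 + (-2 + 3)² = -8 + 1² = -8 + 1 = -7)
l(-59) - X(-74, k(9)) = -7 - (-3 - 1*9) = -7 - (-3 - 9) = -7 - 1*(-12) = -7 + 12 = 5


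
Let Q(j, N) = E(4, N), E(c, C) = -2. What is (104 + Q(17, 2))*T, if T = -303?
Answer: -30906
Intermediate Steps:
Q(j, N) = -2
(104 + Q(17, 2))*T = (104 - 2)*(-303) = 102*(-303) = -30906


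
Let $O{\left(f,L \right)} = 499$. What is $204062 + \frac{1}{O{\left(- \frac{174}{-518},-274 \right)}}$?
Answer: $\frac{101826939}{499} \approx 2.0406 \cdot 10^{5}$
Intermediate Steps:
$204062 + \frac{1}{O{\left(- \frac{174}{-518},-274 \right)}} = 204062 + \frac{1}{499} = \frac{101826939}{499}$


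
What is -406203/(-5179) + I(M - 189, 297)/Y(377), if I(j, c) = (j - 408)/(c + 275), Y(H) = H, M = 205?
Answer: 21898302391/279205069 ≈ 78.431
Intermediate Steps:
I(j, c) = (-408 + j)/(275 + c)
-406203/(-5179) + I(M - 189, 297)/Y(377) = -406203/(-5179) + ((-408 + (205 - 189))/(275 + 297))/377 = -406203*(-1/5179) + ((-408 + 16)/572)*(1/377) = 406203/5179 + ((1/572)*(-392))*(1/377) = 406203/5179 - 98/143*1/377 = 406203/5179 - 98/53911 = 21898302391/279205069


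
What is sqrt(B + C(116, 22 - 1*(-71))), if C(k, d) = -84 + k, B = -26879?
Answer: 3*I*sqrt(2983) ≈ 163.85*I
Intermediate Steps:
sqrt(B + C(116, 22 - 1*(-71))) = sqrt(-26879 + (-84 + 116)) = sqrt(-26879 + 32) = sqrt(-26847) = 3*I*sqrt(2983)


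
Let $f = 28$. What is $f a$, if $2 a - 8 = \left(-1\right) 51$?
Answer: $-602$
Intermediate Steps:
$a = - \frac{43}{2}$ ($a = 4 + \frac{\left(-1\right) 51}{2} = 4 + \frac{1}{2} \left(-51\right) = 4 - \frac{51}{2} = - \frac{43}{2} \approx -21.5$)
$f a = 28 \left(- \frac{43}{2}\right) = -602$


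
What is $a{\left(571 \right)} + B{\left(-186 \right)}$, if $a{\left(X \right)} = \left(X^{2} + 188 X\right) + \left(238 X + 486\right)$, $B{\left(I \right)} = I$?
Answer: $569587$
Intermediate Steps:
$a{\left(X \right)} = 486 + X^{2} + 426 X$ ($a{\left(X \right)} = \left(X^{2} + 188 X\right) + \left(486 + 238 X\right) = 486 + X^{2} + 426 X$)
$a{\left(571 \right)} + B{\left(-186 \right)} = \left(486 + 571^{2} + 426 \cdot 571\right) - 186 = \left(486 + 326041 + 243246\right) - 186 = 569773 - 186 = 569587$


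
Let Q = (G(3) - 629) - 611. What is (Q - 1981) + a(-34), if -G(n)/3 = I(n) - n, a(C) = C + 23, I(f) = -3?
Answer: -3214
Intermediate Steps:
a(C) = 23 + C
G(n) = 9 + 3*n (G(n) = -3*(-3 - n) = 9 + 3*n)
Q = -1222 (Q = ((9 + 3*3) - 629) - 611 = ((9 + 9) - 629) - 611 = (18 - 629) - 611 = -611 - 611 = -1222)
(Q - 1981) + a(-34) = (-1222 - 1981) + (23 - 34) = -3203 - 11 = -3214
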